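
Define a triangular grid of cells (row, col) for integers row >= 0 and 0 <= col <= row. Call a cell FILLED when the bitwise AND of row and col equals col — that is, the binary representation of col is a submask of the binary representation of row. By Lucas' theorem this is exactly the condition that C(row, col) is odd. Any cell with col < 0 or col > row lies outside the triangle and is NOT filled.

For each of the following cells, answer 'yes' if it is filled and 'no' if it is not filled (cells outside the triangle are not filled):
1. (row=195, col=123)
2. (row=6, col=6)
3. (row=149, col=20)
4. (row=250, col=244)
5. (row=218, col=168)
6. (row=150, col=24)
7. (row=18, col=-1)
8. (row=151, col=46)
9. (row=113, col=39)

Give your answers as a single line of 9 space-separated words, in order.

(195,123): row=0b11000011, col=0b1111011, row AND col = 0b1000011 = 67; 67 != 123 -> empty
(6,6): row=0b110, col=0b110, row AND col = 0b110 = 6; 6 == 6 -> filled
(149,20): row=0b10010101, col=0b10100, row AND col = 0b10100 = 20; 20 == 20 -> filled
(250,244): row=0b11111010, col=0b11110100, row AND col = 0b11110000 = 240; 240 != 244 -> empty
(218,168): row=0b11011010, col=0b10101000, row AND col = 0b10001000 = 136; 136 != 168 -> empty
(150,24): row=0b10010110, col=0b11000, row AND col = 0b10000 = 16; 16 != 24 -> empty
(18,-1): col outside [0, 18] -> not filled
(151,46): row=0b10010111, col=0b101110, row AND col = 0b110 = 6; 6 != 46 -> empty
(113,39): row=0b1110001, col=0b100111, row AND col = 0b100001 = 33; 33 != 39 -> empty

Answer: no yes yes no no no no no no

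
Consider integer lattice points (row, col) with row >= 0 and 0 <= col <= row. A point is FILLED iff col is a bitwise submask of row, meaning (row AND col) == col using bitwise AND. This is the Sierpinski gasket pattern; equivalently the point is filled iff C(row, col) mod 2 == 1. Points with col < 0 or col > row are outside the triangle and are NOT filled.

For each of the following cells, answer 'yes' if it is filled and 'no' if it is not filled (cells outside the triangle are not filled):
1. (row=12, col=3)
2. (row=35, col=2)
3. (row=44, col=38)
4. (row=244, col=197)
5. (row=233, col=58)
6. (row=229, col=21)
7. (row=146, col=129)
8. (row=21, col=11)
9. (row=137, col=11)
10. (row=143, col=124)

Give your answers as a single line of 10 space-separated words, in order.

Answer: no yes no no no no no no no no

Derivation:
(12,3): row=0b1100, col=0b11, row AND col = 0b0 = 0; 0 != 3 -> empty
(35,2): row=0b100011, col=0b10, row AND col = 0b10 = 2; 2 == 2 -> filled
(44,38): row=0b101100, col=0b100110, row AND col = 0b100100 = 36; 36 != 38 -> empty
(244,197): row=0b11110100, col=0b11000101, row AND col = 0b11000100 = 196; 196 != 197 -> empty
(233,58): row=0b11101001, col=0b111010, row AND col = 0b101000 = 40; 40 != 58 -> empty
(229,21): row=0b11100101, col=0b10101, row AND col = 0b101 = 5; 5 != 21 -> empty
(146,129): row=0b10010010, col=0b10000001, row AND col = 0b10000000 = 128; 128 != 129 -> empty
(21,11): row=0b10101, col=0b1011, row AND col = 0b1 = 1; 1 != 11 -> empty
(137,11): row=0b10001001, col=0b1011, row AND col = 0b1001 = 9; 9 != 11 -> empty
(143,124): row=0b10001111, col=0b1111100, row AND col = 0b1100 = 12; 12 != 124 -> empty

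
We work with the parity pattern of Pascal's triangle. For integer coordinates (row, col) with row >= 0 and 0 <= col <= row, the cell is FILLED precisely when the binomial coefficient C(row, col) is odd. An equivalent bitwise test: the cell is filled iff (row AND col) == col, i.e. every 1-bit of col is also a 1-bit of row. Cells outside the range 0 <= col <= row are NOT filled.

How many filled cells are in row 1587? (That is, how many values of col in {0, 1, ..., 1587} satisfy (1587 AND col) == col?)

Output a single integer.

Answer: 64

Derivation:
1587 in binary = 11000110011
popcount(1587) = number of 1-bits in 11000110011 = 6
A col c satisfies (1587 AND c) == c iff every set bit of c is also set in 1587; each of the 6 set bits of 1587 can independently be on or off in c.
count = 2^6 = 64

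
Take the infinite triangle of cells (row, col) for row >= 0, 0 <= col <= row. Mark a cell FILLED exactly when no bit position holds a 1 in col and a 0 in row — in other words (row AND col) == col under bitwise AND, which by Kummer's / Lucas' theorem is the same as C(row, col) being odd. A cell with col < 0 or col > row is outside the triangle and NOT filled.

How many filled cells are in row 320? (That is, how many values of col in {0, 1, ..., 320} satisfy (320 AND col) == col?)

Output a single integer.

Answer: 4

Derivation:
320 in binary = 101000000
popcount(320) = number of 1-bits in 101000000 = 2
A col c satisfies (320 AND c) == c iff every set bit of c is also set in 320; each of the 2 set bits of 320 can independently be on or off in c.
count = 2^2 = 4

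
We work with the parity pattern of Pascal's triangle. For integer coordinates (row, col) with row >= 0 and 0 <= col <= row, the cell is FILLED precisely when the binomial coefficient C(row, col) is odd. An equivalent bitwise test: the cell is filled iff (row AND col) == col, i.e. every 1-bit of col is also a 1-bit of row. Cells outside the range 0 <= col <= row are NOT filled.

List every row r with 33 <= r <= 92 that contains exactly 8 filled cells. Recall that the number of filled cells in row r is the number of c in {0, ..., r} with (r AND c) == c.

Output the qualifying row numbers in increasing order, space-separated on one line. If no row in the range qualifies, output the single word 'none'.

Row r has 2^popcount(r) filled cells, so we need popcount(r) = log2(8) = 3.
Scan r = 33..92 and keep those with exactly 3 one-bits:
r=33=100001 popcount=2 -> skip
r=34=100010 popcount=2 -> skip
r=35=100011 popcount=3 -> KEEP
r=36=100100 popcount=2 -> skip
r=37=100101 popcount=3 -> KEEP
r=38=100110 popcount=3 -> KEEP
r=39=100111 popcount=4 -> skip
r=40=101000 popcount=2 -> skip
r=41=101001 popcount=3 -> KEEP
r=42=101010 popcount=3 -> KEEP
r=43=101011 popcount=4 -> skip
r=44=101100 popcount=3 -> KEEP
r=45=101101 popcount=4 -> skip
r=46=101110 popcount=4 -> skip
r=47=101111 popcount=5 -> skip
r=48=110000 popcount=2 -> skip
r=49=110001 popcount=3 -> KEEP
r=50=110010 popcount=3 -> KEEP
r=51=110011 popcount=4 -> skip
r=52=110100 popcount=3 -> KEEP
r=53=110101 popcount=4 -> skip
r=54=110110 popcount=4 -> skip
r=55=110111 popcount=5 -> skip
r=56=111000 popcount=3 -> KEEP
r=57=111001 popcount=4 -> skip
r=58=111010 popcount=4 -> skip
r=59=111011 popcount=5 -> skip
r=60=111100 popcount=4 -> skip
r=61=111101 popcount=5 -> skip
r=62=111110 popcount=5 -> skip
r=63=111111 popcount=6 -> skip
r=64=1000000 popcount=1 -> skip
r=65=1000001 popcount=2 -> skip
r=66=1000010 popcount=2 -> skip
r=67=1000011 popcount=3 -> KEEP
r=68=1000100 popcount=2 -> skip
r=69=1000101 popcount=3 -> KEEP
r=70=1000110 popcount=3 -> KEEP
r=71=1000111 popcount=4 -> skip
r=72=1001000 popcount=2 -> skip
r=73=1001001 popcount=3 -> KEEP
r=74=1001010 popcount=3 -> KEEP
r=75=1001011 popcount=4 -> skip
r=76=1001100 popcount=3 -> KEEP
r=77=1001101 popcount=4 -> skip
r=78=1001110 popcount=4 -> skip
r=79=1001111 popcount=5 -> skip
r=80=1010000 popcount=2 -> skip
r=81=1010001 popcount=3 -> KEEP
r=82=1010010 popcount=3 -> KEEP
r=83=1010011 popcount=4 -> skip
r=84=1010100 popcount=3 -> KEEP
r=85=1010101 popcount=4 -> skip
r=86=1010110 popcount=4 -> skip
r=87=1010111 popcount=5 -> skip
r=88=1011000 popcount=3 -> KEEP
r=89=1011001 popcount=4 -> skip
r=90=1011010 popcount=4 -> skip
r=91=1011011 popcount=5 -> skip
r=92=1011100 popcount=4 -> skip
Kept rows: 35 37 38 41 42 44 49 50 52 56 67 69 70 73 74 76 81 82 84 88

Answer: 35 37 38 41 42 44 49 50 52 56 67 69 70 73 74 76 81 82 84 88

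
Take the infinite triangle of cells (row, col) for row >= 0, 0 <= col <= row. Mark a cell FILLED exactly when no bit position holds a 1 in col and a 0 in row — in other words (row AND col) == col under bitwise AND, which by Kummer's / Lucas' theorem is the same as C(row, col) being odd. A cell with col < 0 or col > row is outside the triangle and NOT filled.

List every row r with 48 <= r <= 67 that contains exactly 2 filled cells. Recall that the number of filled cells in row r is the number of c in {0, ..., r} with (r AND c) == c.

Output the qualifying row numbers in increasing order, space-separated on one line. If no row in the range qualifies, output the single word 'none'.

Answer: 64

Derivation:
Row r has 2^popcount(r) filled cells, so we need popcount(r) = log2(2) = 1.
Scan r = 48..67 and keep those with exactly 1 one-bits:
r=48=110000 popcount=2 -> skip
r=49=110001 popcount=3 -> skip
r=50=110010 popcount=3 -> skip
r=51=110011 popcount=4 -> skip
r=52=110100 popcount=3 -> skip
r=53=110101 popcount=4 -> skip
r=54=110110 popcount=4 -> skip
r=55=110111 popcount=5 -> skip
r=56=111000 popcount=3 -> skip
r=57=111001 popcount=4 -> skip
r=58=111010 popcount=4 -> skip
r=59=111011 popcount=5 -> skip
r=60=111100 popcount=4 -> skip
r=61=111101 popcount=5 -> skip
r=62=111110 popcount=5 -> skip
r=63=111111 popcount=6 -> skip
r=64=1000000 popcount=1 -> KEEP
r=65=1000001 popcount=2 -> skip
r=66=1000010 popcount=2 -> skip
r=67=1000011 popcount=3 -> skip
Kept rows: 64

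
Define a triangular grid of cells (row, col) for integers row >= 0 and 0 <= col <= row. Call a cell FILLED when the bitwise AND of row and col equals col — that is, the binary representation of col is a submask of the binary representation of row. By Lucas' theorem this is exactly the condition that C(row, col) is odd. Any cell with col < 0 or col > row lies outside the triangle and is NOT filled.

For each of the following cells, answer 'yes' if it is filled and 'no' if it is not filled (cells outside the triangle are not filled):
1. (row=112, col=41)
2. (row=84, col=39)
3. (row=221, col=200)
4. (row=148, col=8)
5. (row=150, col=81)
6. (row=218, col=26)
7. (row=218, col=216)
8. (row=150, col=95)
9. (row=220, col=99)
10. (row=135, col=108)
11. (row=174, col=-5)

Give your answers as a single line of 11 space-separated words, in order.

(112,41): row=0b1110000, col=0b101001, row AND col = 0b100000 = 32; 32 != 41 -> empty
(84,39): row=0b1010100, col=0b100111, row AND col = 0b100 = 4; 4 != 39 -> empty
(221,200): row=0b11011101, col=0b11001000, row AND col = 0b11001000 = 200; 200 == 200 -> filled
(148,8): row=0b10010100, col=0b1000, row AND col = 0b0 = 0; 0 != 8 -> empty
(150,81): row=0b10010110, col=0b1010001, row AND col = 0b10000 = 16; 16 != 81 -> empty
(218,26): row=0b11011010, col=0b11010, row AND col = 0b11010 = 26; 26 == 26 -> filled
(218,216): row=0b11011010, col=0b11011000, row AND col = 0b11011000 = 216; 216 == 216 -> filled
(150,95): row=0b10010110, col=0b1011111, row AND col = 0b10110 = 22; 22 != 95 -> empty
(220,99): row=0b11011100, col=0b1100011, row AND col = 0b1000000 = 64; 64 != 99 -> empty
(135,108): row=0b10000111, col=0b1101100, row AND col = 0b100 = 4; 4 != 108 -> empty
(174,-5): col outside [0, 174] -> not filled

Answer: no no yes no no yes yes no no no no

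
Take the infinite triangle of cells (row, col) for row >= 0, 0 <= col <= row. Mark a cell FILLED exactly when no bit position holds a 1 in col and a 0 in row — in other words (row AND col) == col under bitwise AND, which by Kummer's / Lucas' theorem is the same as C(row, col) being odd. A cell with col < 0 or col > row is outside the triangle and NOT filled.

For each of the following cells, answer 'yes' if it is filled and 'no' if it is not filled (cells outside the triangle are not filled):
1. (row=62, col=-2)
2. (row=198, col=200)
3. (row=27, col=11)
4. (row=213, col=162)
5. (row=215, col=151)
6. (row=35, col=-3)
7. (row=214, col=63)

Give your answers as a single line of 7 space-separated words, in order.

Answer: no no yes no yes no no

Derivation:
(62,-2): col outside [0, 62] -> not filled
(198,200): col outside [0, 198] -> not filled
(27,11): row=0b11011, col=0b1011, row AND col = 0b1011 = 11; 11 == 11 -> filled
(213,162): row=0b11010101, col=0b10100010, row AND col = 0b10000000 = 128; 128 != 162 -> empty
(215,151): row=0b11010111, col=0b10010111, row AND col = 0b10010111 = 151; 151 == 151 -> filled
(35,-3): col outside [0, 35] -> not filled
(214,63): row=0b11010110, col=0b111111, row AND col = 0b10110 = 22; 22 != 63 -> empty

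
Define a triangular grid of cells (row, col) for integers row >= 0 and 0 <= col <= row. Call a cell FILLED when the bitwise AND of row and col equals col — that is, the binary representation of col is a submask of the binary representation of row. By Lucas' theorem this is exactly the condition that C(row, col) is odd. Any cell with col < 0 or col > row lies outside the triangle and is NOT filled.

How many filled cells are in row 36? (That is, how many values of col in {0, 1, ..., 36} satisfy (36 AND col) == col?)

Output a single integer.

36 in binary = 100100
popcount(36) = number of 1-bits in 100100 = 2
A col c satisfies (36 AND c) == c iff every set bit of c is also set in 36; each of the 2 set bits of 36 can independently be on or off in c.
count = 2^2 = 4

Answer: 4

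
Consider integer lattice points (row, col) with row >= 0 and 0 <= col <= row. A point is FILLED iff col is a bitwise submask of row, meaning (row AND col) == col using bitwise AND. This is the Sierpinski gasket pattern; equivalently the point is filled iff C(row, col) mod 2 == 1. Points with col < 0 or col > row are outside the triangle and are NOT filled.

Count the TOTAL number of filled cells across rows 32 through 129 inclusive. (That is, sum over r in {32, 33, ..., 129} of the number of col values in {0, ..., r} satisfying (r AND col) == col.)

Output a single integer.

r32=100000 pc1: +2 =2
r33=100001 pc2: +4 =6
r34=100010 pc2: +4 =10
r35=100011 pc3: +8 =18
r36=100100 pc2: +4 =22
r37=100101 pc3: +8 =30
r38=100110 pc3: +8 =38
r39=100111 pc4: +16 =54
r40=101000 pc2: +4 =58
r41=101001 pc3: +8 =66
r42=101010 pc3: +8 =74
r43=101011 pc4: +16 =90
r44=101100 pc3: +8 =98
r45=101101 pc4: +16 =114
r46=101110 pc4: +16 =130
r47=101111 pc5: +32 =162
r48=110000 pc2: +4 =166
r49=110001 pc3: +8 =174
r50=110010 pc3: +8 =182
r51=110011 pc4: +16 =198
r52=110100 pc3: +8 =206
r53=110101 pc4: +16 =222
r54=110110 pc4: +16 =238
r55=110111 pc5: +32 =270
r56=111000 pc3: +8 =278
r57=111001 pc4: +16 =294
r58=111010 pc4: +16 =310
r59=111011 pc5: +32 =342
r60=111100 pc4: +16 =358
r61=111101 pc5: +32 =390
r62=111110 pc5: +32 =422
r63=111111 pc6: +64 =486
r64=1000000 pc1: +2 =488
r65=1000001 pc2: +4 =492
r66=1000010 pc2: +4 =496
r67=1000011 pc3: +8 =504
r68=1000100 pc2: +4 =508
r69=1000101 pc3: +8 =516
r70=1000110 pc3: +8 =524
r71=1000111 pc4: +16 =540
r72=1001000 pc2: +4 =544
r73=1001001 pc3: +8 =552
r74=1001010 pc3: +8 =560
r75=1001011 pc4: +16 =576
r76=1001100 pc3: +8 =584
r77=1001101 pc4: +16 =600
r78=1001110 pc4: +16 =616
r79=1001111 pc5: +32 =648
r80=1010000 pc2: +4 =652
r81=1010001 pc3: +8 =660
r82=1010010 pc3: +8 =668
r83=1010011 pc4: +16 =684
r84=1010100 pc3: +8 =692
r85=1010101 pc4: +16 =708
r86=1010110 pc4: +16 =724
r87=1010111 pc5: +32 =756
r88=1011000 pc3: +8 =764
r89=1011001 pc4: +16 =780
r90=1011010 pc4: +16 =796
r91=1011011 pc5: +32 =828
r92=1011100 pc4: +16 =844
r93=1011101 pc5: +32 =876
r94=1011110 pc5: +32 =908
r95=1011111 pc6: +64 =972
r96=1100000 pc2: +4 =976
r97=1100001 pc3: +8 =984
r98=1100010 pc3: +8 =992
r99=1100011 pc4: +16 =1008
r100=1100100 pc3: +8 =1016
r101=1100101 pc4: +16 =1032
r102=1100110 pc4: +16 =1048
r103=1100111 pc5: +32 =1080
r104=1101000 pc3: +8 =1088
r105=1101001 pc4: +16 =1104
r106=1101010 pc4: +16 =1120
r107=1101011 pc5: +32 =1152
r108=1101100 pc4: +16 =1168
r109=1101101 pc5: +32 =1200
r110=1101110 pc5: +32 =1232
r111=1101111 pc6: +64 =1296
r112=1110000 pc3: +8 =1304
r113=1110001 pc4: +16 =1320
r114=1110010 pc4: +16 =1336
r115=1110011 pc5: +32 =1368
r116=1110100 pc4: +16 =1384
r117=1110101 pc5: +32 =1416
r118=1110110 pc5: +32 =1448
r119=1110111 pc6: +64 =1512
r120=1111000 pc4: +16 =1528
r121=1111001 pc5: +32 =1560
r122=1111010 pc5: +32 =1592
r123=1111011 pc6: +64 =1656
r124=1111100 pc5: +32 =1688
r125=1111101 pc6: +64 =1752
r126=1111110 pc6: +64 =1816
r127=1111111 pc7: +128 =1944
r128=10000000 pc1: +2 =1946
r129=10000001 pc2: +4 =1950

Answer: 1950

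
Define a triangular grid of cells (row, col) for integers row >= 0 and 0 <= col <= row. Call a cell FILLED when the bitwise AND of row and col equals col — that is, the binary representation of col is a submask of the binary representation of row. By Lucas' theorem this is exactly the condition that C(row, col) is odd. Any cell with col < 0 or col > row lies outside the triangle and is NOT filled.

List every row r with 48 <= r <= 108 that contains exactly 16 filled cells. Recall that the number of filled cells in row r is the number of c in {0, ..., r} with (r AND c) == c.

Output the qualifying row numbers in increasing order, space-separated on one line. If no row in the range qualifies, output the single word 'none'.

Row r has 2^popcount(r) filled cells, so we need popcount(r) = log2(16) = 4.
Scan r = 48..108 and keep those with exactly 4 one-bits:
r=48=110000 popcount=2 -> skip
r=49=110001 popcount=3 -> skip
r=50=110010 popcount=3 -> skip
r=51=110011 popcount=4 -> KEEP
r=52=110100 popcount=3 -> skip
r=53=110101 popcount=4 -> KEEP
r=54=110110 popcount=4 -> KEEP
r=55=110111 popcount=5 -> skip
r=56=111000 popcount=3 -> skip
r=57=111001 popcount=4 -> KEEP
r=58=111010 popcount=4 -> KEEP
r=59=111011 popcount=5 -> skip
r=60=111100 popcount=4 -> KEEP
r=61=111101 popcount=5 -> skip
r=62=111110 popcount=5 -> skip
r=63=111111 popcount=6 -> skip
r=64=1000000 popcount=1 -> skip
r=65=1000001 popcount=2 -> skip
r=66=1000010 popcount=2 -> skip
r=67=1000011 popcount=3 -> skip
r=68=1000100 popcount=2 -> skip
r=69=1000101 popcount=3 -> skip
r=70=1000110 popcount=3 -> skip
r=71=1000111 popcount=4 -> KEEP
r=72=1001000 popcount=2 -> skip
r=73=1001001 popcount=3 -> skip
r=74=1001010 popcount=3 -> skip
r=75=1001011 popcount=4 -> KEEP
r=76=1001100 popcount=3 -> skip
r=77=1001101 popcount=4 -> KEEP
r=78=1001110 popcount=4 -> KEEP
r=79=1001111 popcount=5 -> skip
r=80=1010000 popcount=2 -> skip
r=81=1010001 popcount=3 -> skip
r=82=1010010 popcount=3 -> skip
r=83=1010011 popcount=4 -> KEEP
r=84=1010100 popcount=3 -> skip
r=85=1010101 popcount=4 -> KEEP
r=86=1010110 popcount=4 -> KEEP
r=87=1010111 popcount=5 -> skip
r=88=1011000 popcount=3 -> skip
r=89=1011001 popcount=4 -> KEEP
r=90=1011010 popcount=4 -> KEEP
r=91=1011011 popcount=5 -> skip
r=92=1011100 popcount=4 -> KEEP
r=93=1011101 popcount=5 -> skip
r=94=1011110 popcount=5 -> skip
r=95=1011111 popcount=6 -> skip
r=96=1100000 popcount=2 -> skip
r=97=1100001 popcount=3 -> skip
r=98=1100010 popcount=3 -> skip
r=99=1100011 popcount=4 -> KEEP
r=100=1100100 popcount=3 -> skip
r=101=1100101 popcount=4 -> KEEP
r=102=1100110 popcount=4 -> KEEP
r=103=1100111 popcount=5 -> skip
r=104=1101000 popcount=3 -> skip
r=105=1101001 popcount=4 -> KEEP
r=106=1101010 popcount=4 -> KEEP
r=107=1101011 popcount=5 -> skip
r=108=1101100 popcount=4 -> KEEP
Kept rows: 51 53 54 57 58 60 71 75 77 78 83 85 86 89 90 92 99 101 102 105 106 108

Answer: 51 53 54 57 58 60 71 75 77 78 83 85 86 89 90 92 99 101 102 105 106 108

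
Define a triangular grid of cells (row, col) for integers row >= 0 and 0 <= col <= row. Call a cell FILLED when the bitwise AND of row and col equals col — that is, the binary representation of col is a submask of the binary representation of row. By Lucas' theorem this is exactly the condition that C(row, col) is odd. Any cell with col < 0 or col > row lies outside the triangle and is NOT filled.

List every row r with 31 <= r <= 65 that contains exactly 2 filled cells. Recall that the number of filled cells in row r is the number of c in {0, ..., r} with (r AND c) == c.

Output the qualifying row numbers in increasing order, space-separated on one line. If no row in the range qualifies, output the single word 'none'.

Row r has 2^popcount(r) filled cells, so we need popcount(r) = log2(2) = 1.
Scan r = 31..65 and keep those with exactly 1 one-bits:
r=31=11111 popcount=5 -> skip
r=32=100000 popcount=1 -> KEEP
r=33=100001 popcount=2 -> skip
r=34=100010 popcount=2 -> skip
r=35=100011 popcount=3 -> skip
r=36=100100 popcount=2 -> skip
r=37=100101 popcount=3 -> skip
r=38=100110 popcount=3 -> skip
r=39=100111 popcount=4 -> skip
r=40=101000 popcount=2 -> skip
r=41=101001 popcount=3 -> skip
r=42=101010 popcount=3 -> skip
r=43=101011 popcount=4 -> skip
r=44=101100 popcount=3 -> skip
r=45=101101 popcount=4 -> skip
r=46=101110 popcount=4 -> skip
r=47=101111 popcount=5 -> skip
r=48=110000 popcount=2 -> skip
r=49=110001 popcount=3 -> skip
r=50=110010 popcount=3 -> skip
r=51=110011 popcount=4 -> skip
r=52=110100 popcount=3 -> skip
r=53=110101 popcount=4 -> skip
r=54=110110 popcount=4 -> skip
r=55=110111 popcount=5 -> skip
r=56=111000 popcount=3 -> skip
r=57=111001 popcount=4 -> skip
r=58=111010 popcount=4 -> skip
r=59=111011 popcount=5 -> skip
r=60=111100 popcount=4 -> skip
r=61=111101 popcount=5 -> skip
r=62=111110 popcount=5 -> skip
r=63=111111 popcount=6 -> skip
r=64=1000000 popcount=1 -> KEEP
r=65=1000001 popcount=2 -> skip
Kept rows: 32 64

Answer: 32 64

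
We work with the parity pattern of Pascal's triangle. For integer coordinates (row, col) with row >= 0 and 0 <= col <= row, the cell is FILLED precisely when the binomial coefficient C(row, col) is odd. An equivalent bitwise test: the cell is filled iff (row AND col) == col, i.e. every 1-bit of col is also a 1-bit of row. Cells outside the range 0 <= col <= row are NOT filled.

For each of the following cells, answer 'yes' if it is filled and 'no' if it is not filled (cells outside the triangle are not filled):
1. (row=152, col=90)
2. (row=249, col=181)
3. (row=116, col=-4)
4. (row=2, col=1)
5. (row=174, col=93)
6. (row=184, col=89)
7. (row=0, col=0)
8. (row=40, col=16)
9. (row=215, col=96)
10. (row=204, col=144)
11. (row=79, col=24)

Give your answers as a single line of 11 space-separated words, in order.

(152,90): row=0b10011000, col=0b1011010, row AND col = 0b11000 = 24; 24 != 90 -> empty
(249,181): row=0b11111001, col=0b10110101, row AND col = 0b10110001 = 177; 177 != 181 -> empty
(116,-4): col outside [0, 116] -> not filled
(2,1): row=0b10, col=0b1, row AND col = 0b0 = 0; 0 != 1 -> empty
(174,93): row=0b10101110, col=0b1011101, row AND col = 0b1100 = 12; 12 != 93 -> empty
(184,89): row=0b10111000, col=0b1011001, row AND col = 0b11000 = 24; 24 != 89 -> empty
(0,0): row=0b0, col=0b0, row AND col = 0b0 = 0; 0 == 0 -> filled
(40,16): row=0b101000, col=0b10000, row AND col = 0b0 = 0; 0 != 16 -> empty
(215,96): row=0b11010111, col=0b1100000, row AND col = 0b1000000 = 64; 64 != 96 -> empty
(204,144): row=0b11001100, col=0b10010000, row AND col = 0b10000000 = 128; 128 != 144 -> empty
(79,24): row=0b1001111, col=0b11000, row AND col = 0b1000 = 8; 8 != 24 -> empty

Answer: no no no no no no yes no no no no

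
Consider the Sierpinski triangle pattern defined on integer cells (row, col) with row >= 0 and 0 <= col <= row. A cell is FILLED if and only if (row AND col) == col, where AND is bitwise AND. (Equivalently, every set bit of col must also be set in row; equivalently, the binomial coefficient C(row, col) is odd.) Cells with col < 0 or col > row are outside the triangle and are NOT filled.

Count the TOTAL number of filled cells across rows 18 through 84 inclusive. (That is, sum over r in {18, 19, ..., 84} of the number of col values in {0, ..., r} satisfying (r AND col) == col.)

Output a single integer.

r18=10010 pc2: +4 =4
r19=10011 pc3: +8 =12
r20=10100 pc2: +4 =16
r21=10101 pc3: +8 =24
r22=10110 pc3: +8 =32
r23=10111 pc4: +16 =48
r24=11000 pc2: +4 =52
r25=11001 pc3: +8 =60
r26=11010 pc3: +8 =68
r27=11011 pc4: +16 =84
r28=11100 pc3: +8 =92
r29=11101 pc4: +16 =108
r30=11110 pc4: +16 =124
r31=11111 pc5: +32 =156
r32=100000 pc1: +2 =158
r33=100001 pc2: +4 =162
r34=100010 pc2: +4 =166
r35=100011 pc3: +8 =174
r36=100100 pc2: +4 =178
r37=100101 pc3: +8 =186
r38=100110 pc3: +8 =194
r39=100111 pc4: +16 =210
r40=101000 pc2: +4 =214
r41=101001 pc3: +8 =222
r42=101010 pc3: +8 =230
r43=101011 pc4: +16 =246
r44=101100 pc3: +8 =254
r45=101101 pc4: +16 =270
r46=101110 pc4: +16 =286
r47=101111 pc5: +32 =318
r48=110000 pc2: +4 =322
r49=110001 pc3: +8 =330
r50=110010 pc3: +8 =338
r51=110011 pc4: +16 =354
r52=110100 pc3: +8 =362
r53=110101 pc4: +16 =378
r54=110110 pc4: +16 =394
r55=110111 pc5: +32 =426
r56=111000 pc3: +8 =434
r57=111001 pc4: +16 =450
r58=111010 pc4: +16 =466
r59=111011 pc5: +32 =498
r60=111100 pc4: +16 =514
r61=111101 pc5: +32 =546
r62=111110 pc5: +32 =578
r63=111111 pc6: +64 =642
r64=1000000 pc1: +2 =644
r65=1000001 pc2: +4 =648
r66=1000010 pc2: +4 =652
r67=1000011 pc3: +8 =660
r68=1000100 pc2: +4 =664
r69=1000101 pc3: +8 =672
r70=1000110 pc3: +8 =680
r71=1000111 pc4: +16 =696
r72=1001000 pc2: +4 =700
r73=1001001 pc3: +8 =708
r74=1001010 pc3: +8 =716
r75=1001011 pc4: +16 =732
r76=1001100 pc3: +8 =740
r77=1001101 pc4: +16 =756
r78=1001110 pc4: +16 =772
r79=1001111 pc5: +32 =804
r80=1010000 pc2: +4 =808
r81=1010001 pc3: +8 =816
r82=1010010 pc3: +8 =824
r83=1010011 pc4: +16 =840
r84=1010100 pc3: +8 =848

Answer: 848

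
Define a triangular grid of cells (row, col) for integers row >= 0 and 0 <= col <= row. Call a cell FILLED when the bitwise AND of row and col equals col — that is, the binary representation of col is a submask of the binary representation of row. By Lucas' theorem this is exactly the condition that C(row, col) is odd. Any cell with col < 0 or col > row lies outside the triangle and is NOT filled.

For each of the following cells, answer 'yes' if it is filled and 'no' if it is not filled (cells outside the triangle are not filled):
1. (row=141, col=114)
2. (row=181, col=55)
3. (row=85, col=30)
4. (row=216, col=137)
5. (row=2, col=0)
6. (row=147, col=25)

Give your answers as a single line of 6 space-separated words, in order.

Answer: no no no no yes no

Derivation:
(141,114): row=0b10001101, col=0b1110010, row AND col = 0b0 = 0; 0 != 114 -> empty
(181,55): row=0b10110101, col=0b110111, row AND col = 0b110101 = 53; 53 != 55 -> empty
(85,30): row=0b1010101, col=0b11110, row AND col = 0b10100 = 20; 20 != 30 -> empty
(216,137): row=0b11011000, col=0b10001001, row AND col = 0b10001000 = 136; 136 != 137 -> empty
(2,0): row=0b10, col=0b0, row AND col = 0b0 = 0; 0 == 0 -> filled
(147,25): row=0b10010011, col=0b11001, row AND col = 0b10001 = 17; 17 != 25 -> empty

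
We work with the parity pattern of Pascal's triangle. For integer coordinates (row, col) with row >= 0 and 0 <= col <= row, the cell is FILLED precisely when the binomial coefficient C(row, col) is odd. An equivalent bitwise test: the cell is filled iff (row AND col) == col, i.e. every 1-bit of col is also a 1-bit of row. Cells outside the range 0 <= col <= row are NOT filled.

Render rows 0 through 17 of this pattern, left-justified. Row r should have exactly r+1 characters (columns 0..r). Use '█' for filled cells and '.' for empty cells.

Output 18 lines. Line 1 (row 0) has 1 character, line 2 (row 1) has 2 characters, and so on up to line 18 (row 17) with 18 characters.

Answer: █
██
█.█
████
█...█
██..██
█.█.█.█
████████
█.......█
██......██
█.█.....█.█
████....████
█...█...█...█
██..██..██..██
█.█.█.█.█.█.█.█
████████████████
█...............█
██..............██

Derivation:
r0=0: █
r1=1: ██
r2=10: █.█
r3=11: ████
r4=100: █...█
r5=101: ██..██
r6=110: █.█.█.█
r7=111: ████████
r8=1000: █.......█
r9=1001: ██......██
r10=1010: █.█.....█.█
r11=1011: ████....████
r12=1100: █...█...█...█
r13=1101: ██..██..██..██
r14=1110: █.█.█.█.█.█.█.█
r15=1111: ████████████████
r16=10000: █...............█
r17=10001: ██..............██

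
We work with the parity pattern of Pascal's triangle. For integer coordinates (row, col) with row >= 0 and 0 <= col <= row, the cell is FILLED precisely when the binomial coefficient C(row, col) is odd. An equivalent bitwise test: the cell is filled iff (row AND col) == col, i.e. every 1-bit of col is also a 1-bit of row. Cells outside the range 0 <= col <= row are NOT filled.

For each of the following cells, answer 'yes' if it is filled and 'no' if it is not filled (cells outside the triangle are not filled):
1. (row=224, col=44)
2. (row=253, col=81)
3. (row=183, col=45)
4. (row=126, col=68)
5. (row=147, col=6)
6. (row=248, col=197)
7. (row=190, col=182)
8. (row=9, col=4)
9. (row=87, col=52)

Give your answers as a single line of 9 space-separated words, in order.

(224,44): row=0b11100000, col=0b101100, row AND col = 0b100000 = 32; 32 != 44 -> empty
(253,81): row=0b11111101, col=0b1010001, row AND col = 0b1010001 = 81; 81 == 81 -> filled
(183,45): row=0b10110111, col=0b101101, row AND col = 0b100101 = 37; 37 != 45 -> empty
(126,68): row=0b1111110, col=0b1000100, row AND col = 0b1000100 = 68; 68 == 68 -> filled
(147,6): row=0b10010011, col=0b110, row AND col = 0b10 = 2; 2 != 6 -> empty
(248,197): row=0b11111000, col=0b11000101, row AND col = 0b11000000 = 192; 192 != 197 -> empty
(190,182): row=0b10111110, col=0b10110110, row AND col = 0b10110110 = 182; 182 == 182 -> filled
(9,4): row=0b1001, col=0b100, row AND col = 0b0 = 0; 0 != 4 -> empty
(87,52): row=0b1010111, col=0b110100, row AND col = 0b10100 = 20; 20 != 52 -> empty

Answer: no yes no yes no no yes no no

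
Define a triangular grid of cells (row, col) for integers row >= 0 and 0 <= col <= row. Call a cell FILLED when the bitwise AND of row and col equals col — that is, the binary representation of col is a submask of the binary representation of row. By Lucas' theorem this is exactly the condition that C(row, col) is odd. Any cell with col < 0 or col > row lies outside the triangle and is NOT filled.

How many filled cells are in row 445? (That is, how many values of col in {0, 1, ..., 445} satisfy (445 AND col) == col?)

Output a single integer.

445 in binary = 110111101
popcount(445) = number of 1-bits in 110111101 = 7
A col c satisfies (445 AND c) == c iff every set bit of c is also set in 445; each of the 7 set bits of 445 can independently be on or off in c.
count = 2^7 = 128

Answer: 128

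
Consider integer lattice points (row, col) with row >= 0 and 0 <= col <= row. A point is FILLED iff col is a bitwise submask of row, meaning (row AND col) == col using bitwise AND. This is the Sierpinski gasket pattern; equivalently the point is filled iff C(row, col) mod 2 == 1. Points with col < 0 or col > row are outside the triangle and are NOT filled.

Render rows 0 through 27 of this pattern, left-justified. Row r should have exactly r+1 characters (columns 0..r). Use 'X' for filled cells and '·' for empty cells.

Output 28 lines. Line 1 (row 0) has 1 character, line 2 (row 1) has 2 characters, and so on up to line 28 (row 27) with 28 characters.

r0=0: X
r1=1: XX
r2=10: X·X
r3=11: XXXX
r4=100: X···X
r5=101: XX··XX
r6=110: X·X·X·X
r7=111: XXXXXXXX
r8=1000: X·······X
r9=1001: XX······XX
r10=1010: X·X·····X·X
r11=1011: XXXX····XXXX
r12=1100: X···X···X···X
r13=1101: XX··XX··XX··XX
r14=1110: X·X·X·X·X·X·X·X
r15=1111: XXXXXXXXXXXXXXXX
r16=10000: X···············X
r17=10001: XX··············XX
r18=10010: X·X·············X·X
r19=10011: XXXX············XXXX
r20=10100: X···X···········X···X
r21=10101: XX··XX··········XX··XX
r22=10110: X·X·X·X·········X·X·X·X
r23=10111: XXXXXXXX········XXXXXXXX
r24=11000: X·······X·······X·······X
r25=11001: XX······XX······XX······XX
r26=11010: X·X·····X·X·····X·X·····X·X
r27=11011: XXXX····XXXX····XXXX····XXXX

Answer: X
XX
X·X
XXXX
X···X
XX··XX
X·X·X·X
XXXXXXXX
X·······X
XX······XX
X·X·····X·X
XXXX····XXXX
X···X···X···X
XX··XX··XX··XX
X·X·X·X·X·X·X·X
XXXXXXXXXXXXXXXX
X···············X
XX··············XX
X·X·············X·X
XXXX············XXXX
X···X···········X···X
XX··XX··········XX··XX
X·X·X·X·········X·X·X·X
XXXXXXXX········XXXXXXXX
X·······X·······X·······X
XX······XX······XX······XX
X·X·····X·X·····X·X·····X·X
XXXX····XXXX····XXXX····XXXX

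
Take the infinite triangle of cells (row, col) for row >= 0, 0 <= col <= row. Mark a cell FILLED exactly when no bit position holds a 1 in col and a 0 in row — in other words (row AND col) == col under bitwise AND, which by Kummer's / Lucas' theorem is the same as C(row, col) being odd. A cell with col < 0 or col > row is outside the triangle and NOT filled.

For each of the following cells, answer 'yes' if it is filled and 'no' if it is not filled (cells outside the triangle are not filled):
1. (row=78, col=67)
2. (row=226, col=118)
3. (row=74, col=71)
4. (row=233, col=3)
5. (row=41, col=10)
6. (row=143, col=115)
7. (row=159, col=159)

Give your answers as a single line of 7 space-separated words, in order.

(78,67): row=0b1001110, col=0b1000011, row AND col = 0b1000010 = 66; 66 != 67 -> empty
(226,118): row=0b11100010, col=0b1110110, row AND col = 0b1100010 = 98; 98 != 118 -> empty
(74,71): row=0b1001010, col=0b1000111, row AND col = 0b1000010 = 66; 66 != 71 -> empty
(233,3): row=0b11101001, col=0b11, row AND col = 0b1 = 1; 1 != 3 -> empty
(41,10): row=0b101001, col=0b1010, row AND col = 0b1000 = 8; 8 != 10 -> empty
(143,115): row=0b10001111, col=0b1110011, row AND col = 0b11 = 3; 3 != 115 -> empty
(159,159): row=0b10011111, col=0b10011111, row AND col = 0b10011111 = 159; 159 == 159 -> filled

Answer: no no no no no no yes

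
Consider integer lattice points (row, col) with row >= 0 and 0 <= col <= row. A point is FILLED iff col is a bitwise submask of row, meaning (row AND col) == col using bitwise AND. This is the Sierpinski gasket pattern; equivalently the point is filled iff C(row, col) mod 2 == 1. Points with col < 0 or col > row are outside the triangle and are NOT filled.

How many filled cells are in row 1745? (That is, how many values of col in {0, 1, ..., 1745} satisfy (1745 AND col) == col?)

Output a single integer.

Answer: 64

Derivation:
1745 in binary = 11011010001
popcount(1745) = number of 1-bits in 11011010001 = 6
A col c satisfies (1745 AND c) == c iff every set bit of c is also set in 1745; each of the 6 set bits of 1745 can independently be on or off in c.
count = 2^6 = 64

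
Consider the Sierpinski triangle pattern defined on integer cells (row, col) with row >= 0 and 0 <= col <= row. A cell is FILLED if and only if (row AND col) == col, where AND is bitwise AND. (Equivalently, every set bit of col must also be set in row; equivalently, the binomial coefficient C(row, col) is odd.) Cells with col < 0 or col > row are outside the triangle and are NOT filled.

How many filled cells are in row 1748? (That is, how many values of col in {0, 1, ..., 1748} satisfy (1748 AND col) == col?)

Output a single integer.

1748 in binary = 11011010100
popcount(1748) = number of 1-bits in 11011010100 = 6
A col c satisfies (1748 AND c) == c iff every set bit of c is also set in 1748; each of the 6 set bits of 1748 can independently be on or off in c.
count = 2^6 = 64

Answer: 64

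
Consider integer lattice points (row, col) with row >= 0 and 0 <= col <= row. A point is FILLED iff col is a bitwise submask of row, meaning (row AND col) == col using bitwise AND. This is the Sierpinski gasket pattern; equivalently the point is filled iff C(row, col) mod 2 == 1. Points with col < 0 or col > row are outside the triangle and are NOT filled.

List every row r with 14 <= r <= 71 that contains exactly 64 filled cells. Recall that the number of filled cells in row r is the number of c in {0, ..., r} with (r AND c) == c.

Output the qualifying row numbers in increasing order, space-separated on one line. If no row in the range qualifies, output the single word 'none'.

Answer: 63

Derivation:
Row r has 2^popcount(r) filled cells, so we need popcount(r) = log2(64) = 6.
Scan r = 14..71 and keep those with exactly 6 one-bits:
r=14=1110 popcount=3 -> skip
r=15=1111 popcount=4 -> skip
r=16=10000 popcount=1 -> skip
r=17=10001 popcount=2 -> skip
r=18=10010 popcount=2 -> skip
r=19=10011 popcount=3 -> skip
r=20=10100 popcount=2 -> skip
r=21=10101 popcount=3 -> skip
r=22=10110 popcount=3 -> skip
r=23=10111 popcount=4 -> skip
r=24=11000 popcount=2 -> skip
r=25=11001 popcount=3 -> skip
r=26=11010 popcount=3 -> skip
r=27=11011 popcount=4 -> skip
r=28=11100 popcount=3 -> skip
r=29=11101 popcount=4 -> skip
r=30=11110 popcount=4 -> skip
r=31=11111 popcount=5 -> skip
r=32=100000 popcount=1 -> skip
r=33=100001 popcount=2 -> skip
r=34=100010 popcount=2 -> skip
r=35=100011 popcount=3 -> skip
r=36=100100 popcount=2 -> skip
r=37=100101 popcount=3 -> skip
r=38=100110 popcount=3 -> skip
r=39=100111 popcount=4 -> skip
r=40=101000 popcount=2 -> skip
r=41=101001 popcount=3 -> skip
r=42=101010 popcount=3 -> skip
r=43=101011 popcount=4 -> skip
r=44=101100 popcount=3 -> skip
r=45=101101 popcount=4 -> skip
r=46=101110 popcount=4 -> skip
r=47=101111 popcount=5 -> skip
r=48=110000 popcount=2 -> skip
r=49=110001 popcount=3 -> skip
r=50=110010 popcount=3 -> skip
r=51=110011 popcount=4 -> skip
r=52=110100 popcount=3 -> skip
r=53=110101 popcount=4 -> skip
r=54=110110 popcount=4 -> skip
r=55=110111 popcount=5 -> skip
r=56=111000 popcount=3 -> skip
r=57=111001 popcount=4 -> skip
r=58=111010 popcount=4 -> skip
r=59=111011 popcount=5 -> skip
r=60=111100 popcount=4 -> skip
r=61=111101 popcount=5 -> skip
r=62=111110 popcount=5 -> skip
r=63=111111 popcount=6 -> KEEP
r=64=1000000 popcount=1 -> skip
r=65=1000001 popcount=2 -> skip
r=66=1000010 popcount=2 -> skip
r=67=1000011 popcount=3 -> skip
r=68=1000100 popcount=2 -> skip
r=69=1000101 popcount=3 -> skip
r=70=1000110 popcount=3 -> skip
r=71=1000111 popcount=4 -> skip
Kept rows: 63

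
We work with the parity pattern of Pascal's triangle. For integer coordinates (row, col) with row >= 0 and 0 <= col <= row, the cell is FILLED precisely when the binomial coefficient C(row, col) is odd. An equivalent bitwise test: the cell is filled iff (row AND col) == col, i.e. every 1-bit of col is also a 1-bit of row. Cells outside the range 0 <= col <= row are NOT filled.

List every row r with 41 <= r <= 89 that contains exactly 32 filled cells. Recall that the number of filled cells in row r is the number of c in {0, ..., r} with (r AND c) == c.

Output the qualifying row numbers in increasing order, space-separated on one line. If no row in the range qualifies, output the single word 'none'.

Answer: 47 55 59 61 62 79 87

Derivation:
Row r has 2^popcount(r) filled cells, so we need popcount(r) = log2(32) = 5.
Scan r = 41..89 and keep those with exactly 5 one-bits:
r=41=101001 popcount=3 -> skip
r=42=101010 popcount=3 -> skip
r=43=101011 popcount=4 -> skip
r=44=101100 popcount=3 -> skip
r=45=101101 popcount=4 -> skip
r=46=101110 popcount=4 -> skip
r=47=101111 popcount=5 -> KEEP
r=48=110000 popcount=2 -> skip
r=49=110001 popcount=3 -> skip
r=50=110010 popcount=3 -> skip
r=51=110011 popcount=4 -> skip
r=52=110100 popcount=3 -> skip
r=53=110101 popcount=4 -> skip
r=54=110110 popcount=4 -> skip
r=55=110111 popcount=5 -> KEEP
r=56=111000 popcount=3 -> skip
r=57=111001 popcount=4 -> skip
r=58=111010 popcount=4 -> skip
r=59=111011 popcount=5 -> KEEP
r=60=111100 popcount=4 -> skip
r=61=111101 popcount=5 -> KEEP
r=62=111110 popcount=5 -> KEEP
r=63=111111 popcount=6 -> skip
r=64=1000000 popcount=1 -> skip
r=65=1000001 popcount=2 -> skip
r=66=1000010 popcount=2 -> skip
r=67=1000011 popcount=3 -> skip
r=68=1000100 popcount=2 -> skip
r=69=1000101 popcount=3 -> skip
r=70=1000110 popcount=3 -> skip
r=71=1000111 popcount=4 -> skip
r=72=1001000 popcount=2 -> skip
r=73=1001001 popcount=3 -> skip
r=74=1001010 popcount=3 -> skip
r=75=1001011 popcount=4 -> skip
r=76=1001100 popcount=3 -> skip
r=77=1001101 popcount=4 -> skip
r=78=1001110 popcount=4 -> skip
r=79=1001111 popcount=5 -> KEEP
r=80=1010000 popcount=2 -> skip
r=81=1010001 popcount=3 -> skip
r=82=1010010 popcount=3 -> skip
r=83=1010011 popcount=4 -> skip
r=84=1010100 popcount=3 -> skip
r=85=1010101 popcount=4 -> skip
r=86=1010110 popcount=4 -> skip
r=87=1010111 popcount=5 -> KEEP
r=88=1011000 popcount=3 -> skip
r=89=1011001 popcount=4 -> skip
Kept rows: 47 55 59 61 62 79 87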